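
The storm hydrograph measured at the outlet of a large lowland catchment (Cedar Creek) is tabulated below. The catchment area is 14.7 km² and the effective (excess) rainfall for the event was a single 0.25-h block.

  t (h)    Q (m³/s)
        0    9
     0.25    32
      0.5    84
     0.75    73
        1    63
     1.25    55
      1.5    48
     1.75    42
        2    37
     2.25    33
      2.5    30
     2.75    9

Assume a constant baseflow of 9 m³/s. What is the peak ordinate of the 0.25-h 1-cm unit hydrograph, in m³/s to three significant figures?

Direct runoff: 0.0, 23.0, 75.0, 64.0, 54.0, 46.0, 39.0, 33.0, 28.0, 24.0, 21.0, 0.0 m³/s; ΣQ_DR = 407.0 m³/s, peak = 75.0 m³/s.
Runoff depth d = ΣQ_DR·Δt / A = 407.0 × 900 / (14.7 km²) = 24.92 mm.
The 1-cm UH is the DRH scaled by (10 mm)/d, so U_p = 75.0 × 10/24.92 = 30.1 m³/s.

U_p ≈ 30.1 m³/s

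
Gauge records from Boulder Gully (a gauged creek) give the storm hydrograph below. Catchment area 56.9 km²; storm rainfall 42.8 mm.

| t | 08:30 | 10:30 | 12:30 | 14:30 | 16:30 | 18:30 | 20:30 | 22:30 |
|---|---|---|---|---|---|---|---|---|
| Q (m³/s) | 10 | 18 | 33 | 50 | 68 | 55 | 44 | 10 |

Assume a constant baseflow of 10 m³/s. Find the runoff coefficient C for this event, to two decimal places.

ΣQ_DR = 208.0 m³/s; V = ΣQ_DR·Δt = 1.498 × 10^6 m³.
Runoff depth d = V / A = 26.32 mm.
C = d / P = 26.32 / 42.8 = 0.61.

C ≈ 0.61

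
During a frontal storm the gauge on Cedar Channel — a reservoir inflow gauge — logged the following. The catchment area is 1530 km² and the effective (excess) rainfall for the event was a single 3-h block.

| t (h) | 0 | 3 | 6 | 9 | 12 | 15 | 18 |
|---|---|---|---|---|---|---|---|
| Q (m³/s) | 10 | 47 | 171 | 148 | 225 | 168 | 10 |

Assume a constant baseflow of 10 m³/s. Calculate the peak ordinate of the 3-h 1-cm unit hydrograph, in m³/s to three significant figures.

Direct runoff: 0.0, 37.0, 161.0, 138.0, 215.0, 158.0, 0.0 m³/s; ΣQ_DR = 709.0 m³/s, peak = 215.0 m³/s.
Runoff depth d = ΣQ_DR·Δt / A = 709.0 × 10800 / (1530 km²) = 5.005 mm.
The 1-cm UH is the DRH scaled by (10 mm)/d, so U_p = 215.0 × 10/5.005 = 430 m³/s.

U_p ≈ 430 m³/s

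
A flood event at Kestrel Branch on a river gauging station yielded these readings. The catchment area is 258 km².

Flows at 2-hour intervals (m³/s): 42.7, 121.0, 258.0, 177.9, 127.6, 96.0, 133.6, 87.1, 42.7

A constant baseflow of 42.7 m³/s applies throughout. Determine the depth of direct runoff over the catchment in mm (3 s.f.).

d ≈ 19.6 mm

Direct runoff: 0.0, 78.3, 215.3, 135.2, 84.9, 53.3, 90.9, 44.4, 0.0 m³/s; ΣQ_DR = 702.3 m³/s.
V = ΣQ_DR · Δt = 702.3 × 7200 s = 5.057 × 10^6 m³.
Over A = 258 km², depth = V / A = 19.6 mm.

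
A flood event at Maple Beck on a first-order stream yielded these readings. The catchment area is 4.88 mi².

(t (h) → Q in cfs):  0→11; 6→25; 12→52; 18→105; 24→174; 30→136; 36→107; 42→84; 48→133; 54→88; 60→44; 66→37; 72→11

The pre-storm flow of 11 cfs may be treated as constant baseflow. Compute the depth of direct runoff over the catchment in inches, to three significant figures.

Direct runoff: 0.0, 14.0, 41.0, 94.0, 163.0, 125.0, 96.0, 73.0, 122.0, 77.0, 33.0, 26.0, 0.0 cfs; ΣQ_DR = 864.0 cfs.
V = ΣQ_DR · Δt = 864.0 × 21600 s = 1.866 × 10^7 ft³.
Over A = 4.88 mi², depth = V / A = 1.65 in.

d ≈ 1.65 in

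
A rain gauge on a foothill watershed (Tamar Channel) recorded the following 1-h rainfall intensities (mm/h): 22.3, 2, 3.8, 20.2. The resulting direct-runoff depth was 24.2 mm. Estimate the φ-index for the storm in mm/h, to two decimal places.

φ ≈ 9.15 mm/h

Only the 2 blocks with intensity above φ contribute runoff: 22.3, 20.2 mm/h.
Σ(I−φ)·Δt = d  ⇒  (22.3+20.2 − 2φ)·1 = 24.2
φ = (42.50 − 24.2/1) / 2 = 9.15 mm/h.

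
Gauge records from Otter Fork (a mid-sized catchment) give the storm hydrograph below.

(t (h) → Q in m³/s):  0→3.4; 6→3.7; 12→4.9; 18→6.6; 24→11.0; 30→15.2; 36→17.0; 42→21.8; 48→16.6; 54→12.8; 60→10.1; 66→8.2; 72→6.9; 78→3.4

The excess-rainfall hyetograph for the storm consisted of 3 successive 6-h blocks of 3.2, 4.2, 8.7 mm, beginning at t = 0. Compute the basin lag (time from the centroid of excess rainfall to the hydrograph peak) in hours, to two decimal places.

t_L ≈ 30.95 h

Centroid of excess rainfall: t_c = Σ P_i·t̄_i / ΣP_i = 11.0497 h (block centres at 3, 9, 15 h).
Hydrograph peak occurs at t = 42 h, so basin lag t_L = 42 − 11.0497 = 30.95 h.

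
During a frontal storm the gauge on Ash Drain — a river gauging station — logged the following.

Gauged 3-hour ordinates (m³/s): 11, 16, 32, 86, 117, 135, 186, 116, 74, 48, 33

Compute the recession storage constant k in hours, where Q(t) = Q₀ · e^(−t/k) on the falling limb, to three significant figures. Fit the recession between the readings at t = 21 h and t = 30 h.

k ≈ 7.16 h

On the falling limb, Q drops from 116 to 33 m³/s between t = 21 h and t = 30 h (Δt = 9 h).
k = −Δt / ln(Q₂/Q₁) = −9 / ln(33/116) = 7.16 h.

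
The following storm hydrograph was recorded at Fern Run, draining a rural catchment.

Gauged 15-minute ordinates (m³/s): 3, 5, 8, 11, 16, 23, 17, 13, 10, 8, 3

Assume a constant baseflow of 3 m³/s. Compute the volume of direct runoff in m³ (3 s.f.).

V ≈ 75600 m³

Direct-runoff ordinates (Q − Q_b): 0.0, 2.0, 5.0, 8.0, 13.0, 20.0, 14.0, 10.0, 7.0, 5.0, 0.0 m³/s.
ΣQ_DR = 84.00 m³/s.
With Δt = 0.25 h = 900 s, V = ΣQ_DR · Δt = 84.00 × 900 = 75600 m³.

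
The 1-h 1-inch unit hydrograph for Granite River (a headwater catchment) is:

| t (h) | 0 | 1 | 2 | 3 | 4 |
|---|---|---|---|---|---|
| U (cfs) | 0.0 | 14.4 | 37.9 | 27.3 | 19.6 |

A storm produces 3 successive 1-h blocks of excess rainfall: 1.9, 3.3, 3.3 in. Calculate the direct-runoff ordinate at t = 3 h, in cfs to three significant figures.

By discrete convolution, Q_j = Σ (P_i / 1 in) · U_{j−i}.
At t = 3 h (j=3): Q = (1.9/1)·27.3 + (3.3/1)·37.9 + (3.3/1)·14.4 = 224 cfs.

Q ≈ 224 cfs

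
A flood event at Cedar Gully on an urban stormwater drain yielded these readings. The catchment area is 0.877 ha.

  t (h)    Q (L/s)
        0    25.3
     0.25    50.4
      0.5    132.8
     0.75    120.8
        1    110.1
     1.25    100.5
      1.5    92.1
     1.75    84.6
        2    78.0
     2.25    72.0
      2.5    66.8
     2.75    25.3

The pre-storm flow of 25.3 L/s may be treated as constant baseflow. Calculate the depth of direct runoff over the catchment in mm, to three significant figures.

d ≈ 67.2 mm

Direct runoff: 0.0, 25.1, 107.5, 95.5, 84.8, 75.2, 66.8, 59.3, 52.7, 46.7, 41.5, 0.0 L/s; ΣQ_DR = 655.1 L/s.
V = ΣQ_DR · Δt = 655.1 × 900 s = 5.896 × 10^5 L.
Over A = 0.877 ha, depth = V / A = 67.2 mm.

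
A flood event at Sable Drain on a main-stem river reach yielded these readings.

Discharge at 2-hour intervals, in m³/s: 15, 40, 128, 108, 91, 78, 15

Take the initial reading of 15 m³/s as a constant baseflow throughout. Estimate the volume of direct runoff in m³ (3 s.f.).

Direct-runoff ordinates (Q − Q_b): 0.0, 25.0, 113.0, 93.0, 76.0, 63.0, 0.0 m³/s.
ΣQ_DR = 370.0 m³/s.
With Δt = 2 h = 7200 s, V = ΣQ_DR · Δt = 370.0 × 7200 = 2.66 × 10^6 m³.

V ≈ 2.66 × 10^6 m³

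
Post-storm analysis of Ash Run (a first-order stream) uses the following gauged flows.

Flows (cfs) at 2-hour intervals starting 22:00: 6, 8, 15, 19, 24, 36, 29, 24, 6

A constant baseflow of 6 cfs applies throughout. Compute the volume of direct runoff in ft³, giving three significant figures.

V ≈ 8.14 × 10^5 ft³

Direct-runoff ordinates (Q − Q_b): 0.0, 2.0, 9.0, 13.0, 18.0, 30.0, 23.0, 18.0, 0.0 cfs.
ΣQ_DR = 113.0 cfs.
With Δt = 2 h = 7200 s, V = ΣQ_DR · Δt = 113.0 × 7200 = 8.14 × 10^5 ft³.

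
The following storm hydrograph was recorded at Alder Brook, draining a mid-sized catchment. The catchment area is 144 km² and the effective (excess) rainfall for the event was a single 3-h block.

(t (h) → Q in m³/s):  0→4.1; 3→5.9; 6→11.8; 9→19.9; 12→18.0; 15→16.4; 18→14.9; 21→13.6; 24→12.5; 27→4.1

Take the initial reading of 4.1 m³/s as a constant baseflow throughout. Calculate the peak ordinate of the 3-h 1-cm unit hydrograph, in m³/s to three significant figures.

Direct runoff: 0.0, 1.8, 7.7, 15.8, 13.9, 12.3, 10.8, 9.5, 8.4, 0.0 m³/s; ΣQ_DR = 80.20 m³/s, peak = 15.8 m³/s.
Runoff depth d = ΣQ_DR·Δt / A = 80.20 × 10800 / (144 km²) = 6.015 mm.
The 1-cm UH is the DRH scaled by (10 mm)/d, so U_p = 15.8 × 10/6.015 = 26.3 m³/s.

U_p ≈ 26.3 m³/s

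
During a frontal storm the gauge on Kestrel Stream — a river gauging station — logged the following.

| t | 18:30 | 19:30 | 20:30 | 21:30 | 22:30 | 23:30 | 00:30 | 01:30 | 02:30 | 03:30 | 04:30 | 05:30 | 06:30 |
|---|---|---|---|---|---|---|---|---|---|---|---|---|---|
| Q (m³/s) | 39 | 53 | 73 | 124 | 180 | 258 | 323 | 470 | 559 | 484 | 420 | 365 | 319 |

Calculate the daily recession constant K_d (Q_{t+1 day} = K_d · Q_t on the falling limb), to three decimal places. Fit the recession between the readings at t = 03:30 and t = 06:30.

K_d ≈ 0.036

Between t = 03:30 and t = 06:30 the flow falls from 484 to 319 m³/s over 3×1 h = 3 h.
Per-interval ratio K = (319/484)^(1/3) = 0.8703; K_d = K^(24/1) = 0.036.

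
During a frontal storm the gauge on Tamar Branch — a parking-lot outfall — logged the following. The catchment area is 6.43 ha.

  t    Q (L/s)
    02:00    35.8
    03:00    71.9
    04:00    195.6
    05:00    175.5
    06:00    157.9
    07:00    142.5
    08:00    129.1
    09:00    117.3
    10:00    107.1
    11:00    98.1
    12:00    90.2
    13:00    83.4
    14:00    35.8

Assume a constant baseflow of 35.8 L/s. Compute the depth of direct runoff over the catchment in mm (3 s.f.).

Direct runoff: 0.0, 36.1, 159.8, 139.7, 122.1, 106.7, 93.3, 81.5, 71.3, 62.3, 54.4, 47.6, 0.0 L/s; ΣQ_DR = 974.8 L/s.
V = ΣQ_DR · Δt = 974.8 × 3600 s = 3.509 × 10^6 L.
Over A = 6.43 ha, depth = V / A = 54.6 mm.

d ≈ 54.6 mm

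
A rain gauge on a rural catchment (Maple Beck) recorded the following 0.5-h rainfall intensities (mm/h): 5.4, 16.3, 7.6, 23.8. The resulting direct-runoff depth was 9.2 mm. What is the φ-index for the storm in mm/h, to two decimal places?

Only the 2 blocks with intensity above φ contribute runoff: 16.3, 23.8 mm/h.
Σ(I−φ)·Δt = d  ⇒  (16.3+23.8 − 2φ)·0.5 = 9.2
φ = (40.10 − 9.2/0.5) / 2 = 10.85 mm/h.

φ ≈ 10.85 mm/h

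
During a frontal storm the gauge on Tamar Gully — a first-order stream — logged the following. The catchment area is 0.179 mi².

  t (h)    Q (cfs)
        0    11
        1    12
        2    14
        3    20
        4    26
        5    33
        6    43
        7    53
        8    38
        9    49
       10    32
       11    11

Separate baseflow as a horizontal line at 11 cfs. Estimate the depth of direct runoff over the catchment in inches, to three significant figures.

d ≈ 1.82 in

Direct runoff: 0.0, 1.0, 3.0, 9.0, 15.0, 22.0, 32.0, 42.0, 27.0, 38.0, 21.0, 0.0 cfs; ΣQ_DR = 210.0 cfs.
V = ΣQ_DR · Δt = 210.0 × 3600 s = 7.560 × 10^5 ft³.
Over A = 0.179 mi², depth = V / A = 1.82 in.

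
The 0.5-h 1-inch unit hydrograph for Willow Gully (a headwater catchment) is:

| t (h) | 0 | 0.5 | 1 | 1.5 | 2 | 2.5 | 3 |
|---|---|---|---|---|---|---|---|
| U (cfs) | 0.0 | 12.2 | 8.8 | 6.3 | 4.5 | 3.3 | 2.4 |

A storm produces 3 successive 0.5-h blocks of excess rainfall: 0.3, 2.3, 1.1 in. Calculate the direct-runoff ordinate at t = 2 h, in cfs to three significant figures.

Q ≈ 25.5 cfs

By discrete convolution, Q_j = Σ (P_i / 1 in) · U_{j−i}.
At t = 2 h (j=4): Q = (0.3/1)·4.5 + (2.3/1)·6.3 + (1.1/1)·8.8 = 25.5 cfs.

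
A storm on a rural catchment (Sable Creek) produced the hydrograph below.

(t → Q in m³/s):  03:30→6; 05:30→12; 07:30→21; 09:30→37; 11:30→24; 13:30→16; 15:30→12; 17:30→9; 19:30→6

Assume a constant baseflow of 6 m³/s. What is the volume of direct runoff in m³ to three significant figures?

Direct-runoff ordinates (Q − Q_b): 0.0, 6.0, 15.0, 31.0, 18.0, 10.0, 6.0, 3.0, 0.0 m³/s.
ΣQ_DR = 89.00 m³/s.
With Δt = 2 h = 7200 s, V = ΣQ_DR · Δt = 89.00 × 7200 = 6.41 × 10^5 m³.

V ≈ 6.41 × 10^5 m³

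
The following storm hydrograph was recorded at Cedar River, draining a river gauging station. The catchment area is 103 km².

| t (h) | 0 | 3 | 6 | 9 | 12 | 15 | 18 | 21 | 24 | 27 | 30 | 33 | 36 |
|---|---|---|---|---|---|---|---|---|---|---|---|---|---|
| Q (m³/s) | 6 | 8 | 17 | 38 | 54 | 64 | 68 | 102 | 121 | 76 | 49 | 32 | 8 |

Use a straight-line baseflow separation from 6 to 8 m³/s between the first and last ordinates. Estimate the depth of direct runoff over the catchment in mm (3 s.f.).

Direct runoff: 0.00, 1.83, 10.67, 31.50, 47.33, 57.17, 61.00, 94.83, 113.67, 68.50, 41.33, 24.17, 0.00 m³/s; ΣQ_DR = 552.0 m³/s.
V = ΣQ_DR · Δt = 552.0 × 10800 s = 5.962 × 10^6 m³.
Over A = 103 km², depth = V / A = 57.9 mm.

d ≈ 57.9 mm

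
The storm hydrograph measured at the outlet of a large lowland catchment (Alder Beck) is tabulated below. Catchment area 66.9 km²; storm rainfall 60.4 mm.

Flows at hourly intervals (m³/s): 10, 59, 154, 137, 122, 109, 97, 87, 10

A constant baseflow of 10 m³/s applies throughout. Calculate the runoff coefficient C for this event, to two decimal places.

C ≈ 0.62

ΣQ_DR = 695.0 m³/s; V = ΣQ_DR·Δt = 2.502 × 10^6 m³.
Runoff depth d = V / A = 37.40 mm.
C = d / P = 37.40 / 60.4 = 0.62.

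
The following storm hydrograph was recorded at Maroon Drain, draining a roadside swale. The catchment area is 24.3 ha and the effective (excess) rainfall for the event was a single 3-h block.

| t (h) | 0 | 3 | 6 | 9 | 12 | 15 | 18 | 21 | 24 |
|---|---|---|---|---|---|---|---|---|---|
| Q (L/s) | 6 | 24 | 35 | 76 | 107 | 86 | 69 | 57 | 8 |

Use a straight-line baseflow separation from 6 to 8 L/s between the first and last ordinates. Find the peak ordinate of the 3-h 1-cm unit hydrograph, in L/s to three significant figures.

Direct runoff: 0.00, 17.75, 28.50, 69.25, 100.00, 78.75, 61.50, 49.25, 0.00 L/s; ΣQ_DR = 405.0 L/s, peak = 100.00 L/s.
Runoff depth d = ΣQ_DR·Δt / A = 405.0 × 10800 / (24.3 ha) = 18.00 mm.
The 1-cm UH is the DRH scaled by (10 mm)/d, so U_p = 100.00 × 10/18.00 = 55.6 L/s.

U_p ≈ 55.6 L/s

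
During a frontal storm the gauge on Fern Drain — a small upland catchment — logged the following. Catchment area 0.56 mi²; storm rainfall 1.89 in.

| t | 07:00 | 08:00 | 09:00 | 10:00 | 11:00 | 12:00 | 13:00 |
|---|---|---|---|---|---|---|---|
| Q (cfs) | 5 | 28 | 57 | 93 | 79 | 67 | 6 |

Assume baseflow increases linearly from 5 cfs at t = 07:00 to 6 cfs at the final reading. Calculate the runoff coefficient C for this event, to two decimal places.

ΣQ_DR = 296.5 cfs; V = ΣQ_DR·Δt = 1.067 × 10^6 ft³.
Runoff depth d = V / A = 0.8204 in.
C = d / P = 0.8204 / 1.89 = 0.43.

C ≈ 0.43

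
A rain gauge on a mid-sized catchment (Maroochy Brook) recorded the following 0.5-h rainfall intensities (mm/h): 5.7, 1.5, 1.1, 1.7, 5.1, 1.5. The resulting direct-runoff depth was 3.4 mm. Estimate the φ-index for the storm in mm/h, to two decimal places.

Only the 2 blocks with intensity above φ contribute runoff: 5.7, 5.1 mm/h.
Σ(I−φ)·Δt = d  ⇒  (5.7+5.1 − 2φ)·0.5 = 3.4
φ = (10.80 − 3.4/0.5) / 2 = 2.00 mm/h.

φ ≈ 2.00 mm/h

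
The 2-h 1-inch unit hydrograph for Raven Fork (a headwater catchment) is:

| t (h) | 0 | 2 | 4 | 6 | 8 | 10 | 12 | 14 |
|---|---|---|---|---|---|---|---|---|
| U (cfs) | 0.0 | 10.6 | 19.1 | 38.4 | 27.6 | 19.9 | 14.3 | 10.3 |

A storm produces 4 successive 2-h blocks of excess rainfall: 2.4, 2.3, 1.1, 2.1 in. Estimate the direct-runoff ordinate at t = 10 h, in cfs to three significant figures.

By discrete convolution, Q_j = Σ (P_i / 1 in) · U_{j−i}.
At t = 10 h (j=5): Q = (2.4/1)·19.9 + (2.3/1)·27.6 + (1.1/1)·38.4 + (2.1/1)·19.1 = 194 cfs.

Q ≈ 194 cfs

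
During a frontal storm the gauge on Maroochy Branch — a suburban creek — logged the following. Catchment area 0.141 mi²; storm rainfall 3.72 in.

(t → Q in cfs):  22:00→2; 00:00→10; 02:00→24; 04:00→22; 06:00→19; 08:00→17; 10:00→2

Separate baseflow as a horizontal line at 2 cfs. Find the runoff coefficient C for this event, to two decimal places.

ΣQ_DR = 82.00 cfs; V = ΣQ_DR·Δt = 5.904 × 10^5 ft³.
Runoff depth d = V / A = 1.802 in.
C = d / P = 1.802 / 3.72 = 0.48.

C ≈ 0.48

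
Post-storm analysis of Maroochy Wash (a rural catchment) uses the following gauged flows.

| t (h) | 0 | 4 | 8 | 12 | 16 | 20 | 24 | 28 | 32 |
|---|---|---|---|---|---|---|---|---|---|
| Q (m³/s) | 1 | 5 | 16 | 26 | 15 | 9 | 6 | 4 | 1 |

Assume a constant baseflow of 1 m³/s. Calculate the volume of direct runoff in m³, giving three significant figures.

Direct-runoff ordinates (Q − Q_b): 0.0, 4.0, 15.0, 25.0, 14.0, 8.0, 5.0, 3.0, 0.0 m³/s.
ΣQ_DR = 74.00 m³/s.
With Δt = 4 h = 14400 s, V = ΣQ_DR · Δt = 74.00 × 14400 = 1.07 × 10^6 m³.

V ≈ 1.07 × 10^6 m³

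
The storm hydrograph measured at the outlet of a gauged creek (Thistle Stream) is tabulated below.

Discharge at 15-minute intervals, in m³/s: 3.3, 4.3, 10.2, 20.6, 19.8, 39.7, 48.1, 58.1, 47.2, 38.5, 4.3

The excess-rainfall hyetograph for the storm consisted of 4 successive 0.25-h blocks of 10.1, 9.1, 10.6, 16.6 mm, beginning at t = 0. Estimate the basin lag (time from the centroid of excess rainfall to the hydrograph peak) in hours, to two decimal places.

t_L ≈ 1.19 h

Centroid of excess rainfall: t_c = Σ P_i·t̄_i / ΣP_i = 0.5566 h (block centres at 0.125, 0.375, 0.625, 0.875 h).
Hydrograph peak occurs at t = 1.75 h, so basin lag t_L = 1.75 − 0.5566 = 1.19 h.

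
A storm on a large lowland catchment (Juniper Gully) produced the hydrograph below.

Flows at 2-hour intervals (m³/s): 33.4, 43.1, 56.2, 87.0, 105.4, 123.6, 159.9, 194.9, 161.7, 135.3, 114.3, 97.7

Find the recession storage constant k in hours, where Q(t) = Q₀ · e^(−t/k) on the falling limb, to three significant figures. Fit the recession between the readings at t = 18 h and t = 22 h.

On the falling limb, Q drops from 135.3 to 97.7 m³/s between t = 18 h and t = 22 h (Δt = 4 h).
k = −Δt / ln(Q₂/Q₁) = −4 / ln(97.7/135.3) = 12.3 h.

k ≈ 12.3 h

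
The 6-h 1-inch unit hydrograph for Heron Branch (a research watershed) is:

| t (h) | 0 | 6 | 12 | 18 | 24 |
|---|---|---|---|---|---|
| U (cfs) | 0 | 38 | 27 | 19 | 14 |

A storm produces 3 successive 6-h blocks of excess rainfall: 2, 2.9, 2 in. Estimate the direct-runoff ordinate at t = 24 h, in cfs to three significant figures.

By discrete convolution, Q_j = Σ (P_i / 1 in) · U_{j−i}.
At t = 24 h (j=4): Q = (2/1)·14 + (2.9/1)·19 + (2/1)·27 = 137 cfs.

Q ≈ 137 cfs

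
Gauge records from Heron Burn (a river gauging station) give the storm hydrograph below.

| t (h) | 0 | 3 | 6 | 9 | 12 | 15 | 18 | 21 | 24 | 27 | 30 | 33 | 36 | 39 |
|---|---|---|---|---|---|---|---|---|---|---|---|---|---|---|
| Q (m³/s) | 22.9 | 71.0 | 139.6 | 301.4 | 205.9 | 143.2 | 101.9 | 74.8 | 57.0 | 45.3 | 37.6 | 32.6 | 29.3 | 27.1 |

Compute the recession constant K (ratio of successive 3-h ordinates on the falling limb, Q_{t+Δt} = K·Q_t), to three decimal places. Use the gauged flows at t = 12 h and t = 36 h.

Using the recession-limb readings at t = 12 h and t = 36 h: Q falls from 205.9 to 29.3 m³/s over 8 intervals.
K = (Q₂/Q₁)^(1/8) = (29.3/205.9)^(1/8) = 0.784.

K ≈ 0.784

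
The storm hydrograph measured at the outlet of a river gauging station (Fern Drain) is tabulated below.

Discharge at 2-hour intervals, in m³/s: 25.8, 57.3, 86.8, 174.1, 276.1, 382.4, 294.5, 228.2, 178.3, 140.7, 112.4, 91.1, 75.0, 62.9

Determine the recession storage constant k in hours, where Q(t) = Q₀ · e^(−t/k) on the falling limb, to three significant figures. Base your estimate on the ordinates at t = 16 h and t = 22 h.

k ≈ 8.94 h

On the falling limb, Q drops from 178.3 to 91.1 m³/s between t = 16 h and t = 22 h (Δt = 6 h).
k = −Δt / ln(Q₂/Q₁) = −6 / ln(91.1/178.3) = 8.94 h.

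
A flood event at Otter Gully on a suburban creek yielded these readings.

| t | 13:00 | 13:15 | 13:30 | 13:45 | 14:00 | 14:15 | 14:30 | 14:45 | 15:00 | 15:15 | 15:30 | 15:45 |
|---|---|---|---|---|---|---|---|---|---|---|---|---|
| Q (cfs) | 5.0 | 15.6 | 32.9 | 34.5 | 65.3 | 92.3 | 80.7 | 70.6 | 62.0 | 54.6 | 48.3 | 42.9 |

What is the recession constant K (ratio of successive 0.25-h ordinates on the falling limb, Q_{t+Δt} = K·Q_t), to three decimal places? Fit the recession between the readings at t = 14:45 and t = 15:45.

K ≈ 0.883

Using the recession-limb readings at t = 14:45 and t = 15:45: Q falls from 70.6 to 42.9 cfs over 4 intervals.
K = (Q₂/Q₁)^(1/4) = (42.9/70.6)^(1/4) = 0.883.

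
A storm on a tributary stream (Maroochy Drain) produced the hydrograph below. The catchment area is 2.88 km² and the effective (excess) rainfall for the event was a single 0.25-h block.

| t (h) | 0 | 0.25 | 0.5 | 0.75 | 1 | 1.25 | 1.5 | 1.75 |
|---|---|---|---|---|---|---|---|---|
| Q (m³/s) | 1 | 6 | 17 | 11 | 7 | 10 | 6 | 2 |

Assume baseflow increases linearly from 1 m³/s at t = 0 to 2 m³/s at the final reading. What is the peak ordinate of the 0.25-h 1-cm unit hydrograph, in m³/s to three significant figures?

Direct runoff: 0.00, 4.86, 15.71, 9.57, 5.43, 8.29, 4.14, 0.00 m³/s; ΣQ_DR = 48.00 m³/s, peak = 15.71 m³/s.
Runoff depth d = ΣQ_DR·Δt / A = 48.00 × 900 / (2.88 km²) = 15.00 mm.
The 1-cm UH is the DRH scaled by (10 mm)/d, so U_p = 15.71 × 10/15.00 = 10.5 m³/s.

U_p ≈ 10.5 m³/s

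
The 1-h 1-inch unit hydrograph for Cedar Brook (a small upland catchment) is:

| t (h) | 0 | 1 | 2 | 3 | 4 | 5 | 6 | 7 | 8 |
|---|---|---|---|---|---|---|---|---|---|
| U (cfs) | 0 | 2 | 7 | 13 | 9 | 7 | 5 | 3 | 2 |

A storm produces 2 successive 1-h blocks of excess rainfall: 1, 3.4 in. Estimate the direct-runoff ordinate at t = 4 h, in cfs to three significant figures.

Q ≈ 53.2 cfs

By discrete convolution, Q_j = Σ (P_i / 1 in) · U_{j−i}.
At t = 4 h (j=4): Q = (1/1)·9 + (3.4/1)·13 = 53.2 cfs.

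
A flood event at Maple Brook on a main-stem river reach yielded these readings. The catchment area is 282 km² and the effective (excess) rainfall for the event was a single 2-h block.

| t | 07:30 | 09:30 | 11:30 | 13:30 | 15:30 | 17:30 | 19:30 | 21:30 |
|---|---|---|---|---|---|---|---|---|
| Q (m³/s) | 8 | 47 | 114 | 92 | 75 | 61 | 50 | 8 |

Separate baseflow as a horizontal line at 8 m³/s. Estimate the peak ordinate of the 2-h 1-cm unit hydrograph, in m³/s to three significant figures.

U_p ≈ 106 m³/s

Direct runoff: 0.0, 39.0, 106.0, 84.0, 67.0, 53.0, 42.0, 0.0 m³/s; ΣQ_DR = 391.0 m³/s, peak = 106.0 m³/s.
Runoff depth d = ΣQ_DR·Δt / A = 391.0 × 7200 / (282 km²) = 9.983 mm.
The 1-cm UH is the DRH scaled by (10 mm)/d, so U_p = 106.0 × 10/9.983 = 106 m³/s.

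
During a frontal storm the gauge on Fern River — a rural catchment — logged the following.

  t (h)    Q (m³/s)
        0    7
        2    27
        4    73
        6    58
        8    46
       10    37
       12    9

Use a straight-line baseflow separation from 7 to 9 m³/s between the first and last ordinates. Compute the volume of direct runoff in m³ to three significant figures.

Direct-runoff ordinates (Q − Q_b): 0.00, 19.67, 65.33, 50.00, 37.67, 28.33, 0.00 m³/s.
ΣQ_DR = 201.0 m³/s.
With Δt = 2 h = 7200 s, V = ΣQ_DR · Δt = 201.0 × 7200 = 1.45 × 10^6 m³.

V ≈ 1.45 × 10^6 m³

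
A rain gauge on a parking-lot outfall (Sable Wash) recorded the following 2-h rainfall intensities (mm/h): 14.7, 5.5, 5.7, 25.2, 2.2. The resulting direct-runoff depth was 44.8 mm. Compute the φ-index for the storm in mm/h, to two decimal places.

φ ≈ 8.75 mm/h

Only the 2 blocks with intensity above φ contribute runoff: 14.7, 25.2 mm/h.
Σ(I−φ)·Δt = d  ⇒  (14.7+25.2 − 2φ)·2 = 44.8
φ = (39.90 − 44.8/2) / 2 = 8.75 mm/h.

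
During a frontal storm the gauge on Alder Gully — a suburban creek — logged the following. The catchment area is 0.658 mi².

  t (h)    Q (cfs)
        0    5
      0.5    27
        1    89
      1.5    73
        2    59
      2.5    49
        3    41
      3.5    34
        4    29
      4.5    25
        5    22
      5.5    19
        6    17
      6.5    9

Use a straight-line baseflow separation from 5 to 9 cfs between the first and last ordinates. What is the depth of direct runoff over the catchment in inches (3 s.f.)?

Direct runoff: 0.00, 21.69, 83.38, 67.08, 52.77, 42.46, 34.15, 26.85, 21.54, 17.23, 13.92, 10.62, 8.31, 0.00 cfs; ΣQ_DR = 400.0 cfs.
V = ΣQ_DR · Δt = 400.0 × 1800 s = 7.200 × 10^5 ft³.
Over A = 0.658 mi², depth = V / A = 0.471 in.

d ≈ 0.471 in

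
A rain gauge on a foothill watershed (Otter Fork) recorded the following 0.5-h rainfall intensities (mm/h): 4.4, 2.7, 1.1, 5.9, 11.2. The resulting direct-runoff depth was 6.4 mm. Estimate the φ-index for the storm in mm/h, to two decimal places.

φ ≈ 2.90 mm/h

Only the 3 blocks with intensity above φ contribute runoff: 4.4, 5.9, 11.2 mm/h.
Σ(I−φ)·Δt = d  ⇒  (4.4+5.9+11.2 − 3φ)·0.5 = 6.4
φ = (21.50 − 6.4/0.5) / 3 = 2.90 mm/h.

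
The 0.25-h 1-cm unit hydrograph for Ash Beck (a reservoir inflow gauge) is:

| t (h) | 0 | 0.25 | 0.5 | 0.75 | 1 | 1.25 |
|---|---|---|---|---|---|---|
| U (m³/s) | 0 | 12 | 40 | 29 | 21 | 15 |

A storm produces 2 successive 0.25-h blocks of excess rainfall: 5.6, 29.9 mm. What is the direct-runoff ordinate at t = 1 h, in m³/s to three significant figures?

Q ≈ 98.5 m³/s

By discrete convolution, Q_j = Σ (P_i / 10 mm) · U_{j−i}.
At t = 1 h (j=4): Q = (5.6/10)·21 + (29.9/10)·29 = 98.5 m³/s.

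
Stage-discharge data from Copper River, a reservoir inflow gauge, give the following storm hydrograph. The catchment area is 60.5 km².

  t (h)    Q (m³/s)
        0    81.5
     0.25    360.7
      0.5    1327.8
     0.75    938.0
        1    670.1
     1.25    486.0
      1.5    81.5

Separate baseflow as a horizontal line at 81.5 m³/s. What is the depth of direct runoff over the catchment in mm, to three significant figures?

d ≈ 50.2 mm

Direct runoff: 0.0, 279.2, 1246.3, 856.5, 588.6, 404.5, 0.0 m³/s; ΣQ_DR = 3375 m³/s.
V = ΣQ_DR · Δt = 3375 × 900 s = 3.038 × 10^6 m³.
Over A = 60.5 km², depth = V / A = 50.2 mm.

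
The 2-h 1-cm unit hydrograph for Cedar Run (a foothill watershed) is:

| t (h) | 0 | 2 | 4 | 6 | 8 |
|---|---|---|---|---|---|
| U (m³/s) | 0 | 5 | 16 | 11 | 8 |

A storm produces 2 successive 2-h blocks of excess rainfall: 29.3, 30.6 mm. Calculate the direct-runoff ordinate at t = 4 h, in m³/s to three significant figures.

Q ≈ 62.2 m³/s

By discrete convolution, Q_j = Σ (P_i / 10 mm) · U_{j−i}.
At t = 4 h (j=2): Q = (29.3/10)·16 + (30.6/10)·5 = 62.2 m³/s.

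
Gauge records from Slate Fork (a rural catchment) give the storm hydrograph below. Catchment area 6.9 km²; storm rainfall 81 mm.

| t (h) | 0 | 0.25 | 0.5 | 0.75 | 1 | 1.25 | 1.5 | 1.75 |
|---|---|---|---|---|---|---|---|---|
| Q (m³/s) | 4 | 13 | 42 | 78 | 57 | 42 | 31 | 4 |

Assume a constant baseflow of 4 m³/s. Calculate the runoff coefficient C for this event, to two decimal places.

ΣQ_DR = 239.0 m³/s; V = ΣQ_DR·Δt = 2.151 × 10^5 m³.
Runoff depth d = V / A = 31.17 mm.
C = d / P = 31.17 / 81 = 0.38.

C ≈ 0.38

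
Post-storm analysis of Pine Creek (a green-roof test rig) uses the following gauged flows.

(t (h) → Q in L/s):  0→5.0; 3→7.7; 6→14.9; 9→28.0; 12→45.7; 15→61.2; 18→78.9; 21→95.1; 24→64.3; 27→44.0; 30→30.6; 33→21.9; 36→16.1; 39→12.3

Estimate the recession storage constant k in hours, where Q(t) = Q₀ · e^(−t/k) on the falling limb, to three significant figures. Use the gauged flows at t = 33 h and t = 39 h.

k ≈ 10.4 h

On the falling limb, Q drops from 21.9 to 12.3 L/s between t = 33 h and t = 39 h (Δt = 6 h).
k = −Δt / ln(Q₂/Q₁) = −6 / ln(12.3/21.9) = 10.4 h.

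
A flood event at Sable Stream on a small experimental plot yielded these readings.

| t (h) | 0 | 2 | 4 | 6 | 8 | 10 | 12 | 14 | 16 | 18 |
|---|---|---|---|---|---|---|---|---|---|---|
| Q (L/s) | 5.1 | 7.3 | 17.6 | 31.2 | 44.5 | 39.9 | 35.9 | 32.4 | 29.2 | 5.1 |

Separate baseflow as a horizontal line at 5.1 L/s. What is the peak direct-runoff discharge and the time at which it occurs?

Subtracting baseflow gives direct-runoff ordinates: 0.0, 2.2, 12.5, 26.1, 39.4, 34.8, 30.8, 27.3, 24.1, 0.0 L/s.
The maximum is 39.4 L/s, occurring at the reading for t = 8 h.

Q_p = 39.4 L/s at t = 8 h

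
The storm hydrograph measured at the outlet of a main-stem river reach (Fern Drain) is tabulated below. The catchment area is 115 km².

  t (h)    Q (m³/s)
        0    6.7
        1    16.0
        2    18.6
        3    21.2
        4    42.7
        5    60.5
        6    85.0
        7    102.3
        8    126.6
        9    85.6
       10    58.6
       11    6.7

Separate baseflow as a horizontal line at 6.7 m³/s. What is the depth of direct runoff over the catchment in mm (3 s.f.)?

d ≈ 17.2 mm

Direct runoff: 0.0, 9.3, 11.9, 14.5, 36.0, 53.8, 78.3, 95.6, 119.9, 78.9, 51.9, 0.0 m³/s; ΣQ_DR = 550.1 m³/s.
V = ΣQ_DR · Δt = 550.1 × 3600 s = 1.980 × 10^6 m³.
Over A = 115 km², depth = V / A = 17.2 mm.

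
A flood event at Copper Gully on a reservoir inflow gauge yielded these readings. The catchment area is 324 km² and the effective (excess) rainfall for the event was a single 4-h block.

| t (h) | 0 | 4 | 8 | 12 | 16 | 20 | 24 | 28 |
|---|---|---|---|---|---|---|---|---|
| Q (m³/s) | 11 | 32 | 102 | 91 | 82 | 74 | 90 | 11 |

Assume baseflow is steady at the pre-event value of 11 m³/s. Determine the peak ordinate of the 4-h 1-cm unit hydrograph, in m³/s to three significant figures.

Direct runoff: 0.0, 21.0, 91.0, 80.0, 71.0, 63.0, 79.0, 0.0 m³/s; ΣQ_DR = 405.0 m³/s, peak = 91.0 m³/s.
Runoff depth d = ΣQ_DR·Δt / A = 405.0 × 14400 / (324 km²) = 18.00 mm.
The 1-cm UH is the DRH scaled by (10 mm)/d, so U_p = 91.0 × 10/18.00 = 50.6 m³/s.

U_p ≈ 50.6 m³/s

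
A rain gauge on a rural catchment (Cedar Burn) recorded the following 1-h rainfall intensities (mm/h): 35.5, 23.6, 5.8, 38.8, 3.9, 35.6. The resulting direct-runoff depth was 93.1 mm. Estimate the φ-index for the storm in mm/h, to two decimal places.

Only the 4 blocks with intensity above φ contribute runoff: 35.5, 23.6, 38.8, 35.6 mm/h.
Σ(I−φ)·Δt = d  ⇒  (35.5+23.6+38.8+35.6 − 4φ)·1 = 93.1
φ = (133.5 − 93.1/1) / 4 = 10.10 mm/h.

φ ≈ 10.10 mm/h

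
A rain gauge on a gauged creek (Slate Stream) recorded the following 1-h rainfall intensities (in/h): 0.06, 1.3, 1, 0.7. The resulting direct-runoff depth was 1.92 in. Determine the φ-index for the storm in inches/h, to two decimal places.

φ ≈ 0.36 in/h

Only the 3 blocks with intensity above φ contribute runoff: 1.3, 1, 0.7 in/h.
Σ(I−φ)·Δt = d  ⇒  (1.3+1+0.7 − 3φ)·1 = 1.92
φ = (3.000 − 1.92/1) / 3 = 0.36 in/h.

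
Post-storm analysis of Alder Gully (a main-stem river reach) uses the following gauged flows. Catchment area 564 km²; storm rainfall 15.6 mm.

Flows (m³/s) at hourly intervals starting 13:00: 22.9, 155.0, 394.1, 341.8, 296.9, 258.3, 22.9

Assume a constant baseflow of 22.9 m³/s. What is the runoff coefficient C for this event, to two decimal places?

C ≈ 0.54

ΣQ_DR = 1332 m³/s; V = ΣQ_DR·Δt = 4.794 × 10^6 m³.
Runoff depth d = V / A = 8.500 mm.
C = d / P = 8.500 / 15.6 = 0.54.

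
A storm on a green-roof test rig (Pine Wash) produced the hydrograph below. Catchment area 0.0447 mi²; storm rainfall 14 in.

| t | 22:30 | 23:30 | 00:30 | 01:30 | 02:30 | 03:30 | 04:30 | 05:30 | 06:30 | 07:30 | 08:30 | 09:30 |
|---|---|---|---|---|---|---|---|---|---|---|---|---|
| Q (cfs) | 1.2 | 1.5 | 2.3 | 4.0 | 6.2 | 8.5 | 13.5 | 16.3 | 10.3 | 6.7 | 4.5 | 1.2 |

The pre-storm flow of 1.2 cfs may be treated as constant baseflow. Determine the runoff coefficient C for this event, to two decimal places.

ΣQ_DR = 61.80 cfs; V = ΣQ_DR·Δt = 2.225 × 10^5 ft³.
Runoff depth d = V / A = 2.142 in.
C = d / P = 2.142 / 14 = 0.15.

C ≈ 0.15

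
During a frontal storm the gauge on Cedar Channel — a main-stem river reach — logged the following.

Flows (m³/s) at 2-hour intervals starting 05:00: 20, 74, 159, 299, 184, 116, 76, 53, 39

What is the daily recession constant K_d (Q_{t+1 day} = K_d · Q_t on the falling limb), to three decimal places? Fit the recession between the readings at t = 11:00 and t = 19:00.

K_d ≈ 0.006

Between t = 11:00 and t = 19:00 the flow falls from 299 to 53 m³/s over 4×2 h = 8 h.
Per-interval ratio K = (53/299)^(1/4) = 0.6489; K_d = K^(24/2) = 0.006.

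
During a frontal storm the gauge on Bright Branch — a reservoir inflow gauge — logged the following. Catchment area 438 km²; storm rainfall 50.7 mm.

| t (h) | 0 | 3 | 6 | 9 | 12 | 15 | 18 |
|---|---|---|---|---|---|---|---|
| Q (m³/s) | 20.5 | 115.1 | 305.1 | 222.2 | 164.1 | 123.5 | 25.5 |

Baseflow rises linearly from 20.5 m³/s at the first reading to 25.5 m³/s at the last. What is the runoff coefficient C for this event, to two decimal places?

C ≈ 0.40

ΣQ_DR = 815.0 m³/s; V = ΣQ_DR·Δt = 8.802 × 10^6 m³.
Runoff depth d = V / A = 20.10 mm.
C = d / P = 20.10 / 50.7 = 0.40.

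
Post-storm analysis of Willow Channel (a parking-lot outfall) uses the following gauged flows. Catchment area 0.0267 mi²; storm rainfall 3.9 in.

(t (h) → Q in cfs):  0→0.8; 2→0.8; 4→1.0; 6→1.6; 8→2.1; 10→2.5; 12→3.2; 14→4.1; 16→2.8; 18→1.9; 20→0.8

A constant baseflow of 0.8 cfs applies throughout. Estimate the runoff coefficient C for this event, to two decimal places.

C ≈ 0.38

ΣQ_DR = 12.80 cfs; V = ΣQ_DR·Δt = 92160 ft³.
Runoff depth d = V / A = 1.486 in.
C = d / P = 1.486 / 3.9 = 0.38.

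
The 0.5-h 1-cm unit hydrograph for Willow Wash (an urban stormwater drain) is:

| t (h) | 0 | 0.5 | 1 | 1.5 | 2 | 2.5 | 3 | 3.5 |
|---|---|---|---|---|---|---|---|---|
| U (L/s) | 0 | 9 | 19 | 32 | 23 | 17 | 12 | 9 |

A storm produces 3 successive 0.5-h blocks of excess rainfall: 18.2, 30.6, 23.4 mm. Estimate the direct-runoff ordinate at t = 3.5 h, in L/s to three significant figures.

Q ≈ 92.9 L/s

By discrete convolution, Q_j = Σ (P_i / 10 mm) · U_{j−i}.
At t = 3.5 h (j=7): Q = (18.2/10)·9 + (30.6/10)·12 + (23.4/10)·17 = 92.9 L/s.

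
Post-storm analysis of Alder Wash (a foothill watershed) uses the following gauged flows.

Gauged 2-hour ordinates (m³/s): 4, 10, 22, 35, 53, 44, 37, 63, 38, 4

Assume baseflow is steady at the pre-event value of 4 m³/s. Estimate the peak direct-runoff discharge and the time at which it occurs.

Q_p = 59.0 m³/s at t = 14 h

Subtracting baseflow gives direct-runoff ordinates: 0.0, 6.0, 18.0, 31.0, 49.0, 40.0, 33.0, 59.0, 34.0, 0.0 m³/s.
The maximum is 59.0 m³/s, occurring at the reading for t = 14 h.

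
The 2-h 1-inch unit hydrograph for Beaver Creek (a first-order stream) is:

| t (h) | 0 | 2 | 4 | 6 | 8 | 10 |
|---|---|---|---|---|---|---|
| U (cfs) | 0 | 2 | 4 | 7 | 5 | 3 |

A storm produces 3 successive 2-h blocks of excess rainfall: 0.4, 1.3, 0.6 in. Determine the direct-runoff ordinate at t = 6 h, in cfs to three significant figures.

By discrete convolution, Q_j = Σ (P_i / 1 in) · U_{j−i}.
At t = 6 h (j=3): Q = (0.4/1)·7 + (1.3/1)·4 + (0.6/1)·2 = 9.20 cfs.

Q ≈ 9.20 cfs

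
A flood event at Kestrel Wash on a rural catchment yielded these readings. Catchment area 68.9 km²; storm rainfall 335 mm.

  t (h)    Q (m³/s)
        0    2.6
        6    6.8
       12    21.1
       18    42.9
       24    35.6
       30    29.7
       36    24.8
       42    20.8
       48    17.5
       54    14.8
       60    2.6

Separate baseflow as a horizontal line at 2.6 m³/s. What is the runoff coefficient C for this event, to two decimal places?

ΣQ_DR = 190.6 m³/s; V = ΣQ_DR·Δt = 4.117 × 10^6 m³.
Runoff depth d = V / A = 59.75 mm.
C = d / P = 59.75 / 335 = 0.18.

C ≈ 0.18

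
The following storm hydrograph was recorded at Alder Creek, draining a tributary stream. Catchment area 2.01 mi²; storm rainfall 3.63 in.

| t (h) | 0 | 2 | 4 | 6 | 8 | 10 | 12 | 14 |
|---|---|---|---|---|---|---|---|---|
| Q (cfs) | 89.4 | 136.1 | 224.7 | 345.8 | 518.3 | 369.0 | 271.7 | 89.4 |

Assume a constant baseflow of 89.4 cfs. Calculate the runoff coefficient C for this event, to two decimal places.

ΣQ_DR = 1329 cfs; V = ΣQ_DR·Δt = 9.570 × 10^6 ft³.
Runoff depth d = V / A = 2.049 in.
C = d / P = 2.049 / 3.63 = 0.56.

C ≈ 0.56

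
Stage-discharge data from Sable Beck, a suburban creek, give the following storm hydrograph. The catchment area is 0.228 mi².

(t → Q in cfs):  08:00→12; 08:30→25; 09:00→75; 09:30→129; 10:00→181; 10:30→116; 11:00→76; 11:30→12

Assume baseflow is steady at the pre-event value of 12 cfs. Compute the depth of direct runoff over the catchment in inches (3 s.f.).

Direct runoff: 0.0, 13.0, 63.0, 117.0, 169.0, 104.0, 64.0, 0.0 cfs; ΣQ_DR = 530.0 cfs.
V = ΣQ_DR · Δt = 530.0 × 1800 s = 9.540 × 10^5 ft³.
Over A = 0.228 mi², depth = V / A = 1.80 in.

d ≈ 1.80 in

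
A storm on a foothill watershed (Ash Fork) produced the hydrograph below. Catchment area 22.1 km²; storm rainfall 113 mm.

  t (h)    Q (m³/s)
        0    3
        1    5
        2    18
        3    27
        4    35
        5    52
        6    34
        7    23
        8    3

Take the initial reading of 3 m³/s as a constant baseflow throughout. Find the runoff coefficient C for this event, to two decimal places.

C ≈ 0.25

ΣQ_DR = 173.0 m³/s; V = ΣQ_DR·Δt = 6.228 × 10^5 m³.
Runoff depth d = V / A = 28.18 mm.
C = d / P = 28.18 / 113 = 0.25.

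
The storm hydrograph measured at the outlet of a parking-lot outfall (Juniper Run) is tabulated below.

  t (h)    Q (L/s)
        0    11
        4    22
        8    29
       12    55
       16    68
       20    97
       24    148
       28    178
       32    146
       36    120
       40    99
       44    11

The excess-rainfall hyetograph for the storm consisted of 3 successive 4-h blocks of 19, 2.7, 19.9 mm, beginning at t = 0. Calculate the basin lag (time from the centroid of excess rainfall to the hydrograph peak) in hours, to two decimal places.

t_L ≈ 21.91 h

Centroid of excess rainfall: t_c = Σ P_i·t̄_i / ΣP_i = 6.0865 h (block centres at 2, 6, 10 h).
Hydrograph peak occurs at t = 28 h, so basin lag t_L = 28 − 6.0865 = 21.91 h.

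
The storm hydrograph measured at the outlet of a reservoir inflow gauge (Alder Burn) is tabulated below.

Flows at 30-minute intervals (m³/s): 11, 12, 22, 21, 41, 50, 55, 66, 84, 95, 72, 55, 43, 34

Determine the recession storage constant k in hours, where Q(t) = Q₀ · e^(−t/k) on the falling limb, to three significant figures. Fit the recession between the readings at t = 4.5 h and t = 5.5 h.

On the falling limb, Q drops from 95 to 55 m³/s between t = 4.5 h and t = 5.5 h (Δt = 1 h).
k = −Δt / ln(Q₂/Q₁) = −1 / ln(55/95) = 1.83 h.

k ≈ 1.83 h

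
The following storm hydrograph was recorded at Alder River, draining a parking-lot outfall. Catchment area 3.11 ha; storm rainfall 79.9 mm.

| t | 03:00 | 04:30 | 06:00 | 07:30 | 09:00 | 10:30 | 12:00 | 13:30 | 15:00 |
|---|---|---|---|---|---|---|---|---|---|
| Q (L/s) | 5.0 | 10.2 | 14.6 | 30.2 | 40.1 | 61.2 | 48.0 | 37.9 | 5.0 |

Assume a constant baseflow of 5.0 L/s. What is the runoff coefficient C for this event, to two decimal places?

ΣQ_DR = 207.2 L/s; V = ΣQ_DR·Δt = 1.119 × 10^6 L.
Runoff depth d = V / A = 35.98 mm.
C = d / P = 35.98 / 79.9 = 0.45.

C ≈ 0.45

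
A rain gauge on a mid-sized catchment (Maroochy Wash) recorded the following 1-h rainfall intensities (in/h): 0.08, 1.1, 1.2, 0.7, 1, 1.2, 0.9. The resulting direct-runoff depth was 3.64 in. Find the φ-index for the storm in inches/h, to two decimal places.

φ ≈ 0.41 in/h

Only the 6 blocks with intensity above φ contribute runoff: 1.1, 1.2, 0.7, 1, 1.2, 0.9 in/h.
Σ(I−φ)·Δt = d  ⇒  (1.1+1.2+0.7+1+1.2+0.9 − 6φ)·1 = 3.64
φ = (6.100 − 3.64/1) / 6 = 0.41 in/h.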